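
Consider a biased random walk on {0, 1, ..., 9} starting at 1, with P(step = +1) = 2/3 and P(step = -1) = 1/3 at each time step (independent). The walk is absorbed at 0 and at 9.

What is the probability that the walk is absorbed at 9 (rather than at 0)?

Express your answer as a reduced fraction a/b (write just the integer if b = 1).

Biased walk: p = 2/3, q = 1/3, r = q/p = 1/2
Gambler's ruin: P(hit 9 before 0 | start at 1) = (1 - r^a)/(1 - r^N)
r^1 = 1/2; r^9 = 1/512
P = (1 - 1/2) / (1 - 1/512) = 1/2 / 511/512 = 256/511

Answer: 256/511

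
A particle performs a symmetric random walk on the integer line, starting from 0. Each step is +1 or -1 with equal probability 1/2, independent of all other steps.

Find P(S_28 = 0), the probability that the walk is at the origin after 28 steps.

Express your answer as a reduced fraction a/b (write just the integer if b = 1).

Answer: 5014575/33554432

Derivation:
To return to 0 after 28 steps: need exactly 14 steps of +1 and 14 of -1.
Favorable paths: C(28,14) = 40116600
Total paths: 2^28 = 268435456
P = 40116600/268435456 = 5014575/33554432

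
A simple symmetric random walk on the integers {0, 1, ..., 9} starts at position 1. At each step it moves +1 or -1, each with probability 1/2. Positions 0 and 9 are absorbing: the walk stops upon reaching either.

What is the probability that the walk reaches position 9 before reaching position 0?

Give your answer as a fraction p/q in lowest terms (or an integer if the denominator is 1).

Symmetric walk (p = 1/2): the harmonic-function argument gives P(hit 9 before 0 | start at 1) = a/N.
P = 1/9 = 1/9

Answer: 1/9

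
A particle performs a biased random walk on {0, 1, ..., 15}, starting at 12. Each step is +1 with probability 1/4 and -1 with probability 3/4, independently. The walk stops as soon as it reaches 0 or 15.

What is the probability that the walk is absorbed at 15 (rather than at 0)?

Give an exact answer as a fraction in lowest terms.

Answer: 20440/551881

Derivation:
Biased walk: p = 1/4, q = 3/4, r = q/p = 3
Gambler's ruin: P(hit 15 before 0 | start at 12) = (1 - r^a)/(1 - r^N)
r^12 = 531441; r^15 = 14348907
P = (1 - 531441) / (1 - 14348907) = -531440 / -14348906 = 20440/551881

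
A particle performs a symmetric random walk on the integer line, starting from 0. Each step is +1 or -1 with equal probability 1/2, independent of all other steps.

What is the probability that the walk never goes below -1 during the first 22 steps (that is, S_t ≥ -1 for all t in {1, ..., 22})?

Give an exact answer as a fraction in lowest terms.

Let f(t,s) = #length-t paths at position s with S_1..S_t all ≥ -1.
f(t,s) = f(t-1,s-1) + f(t-1,s+1) for s ≥ -1; f(t,s) = 0 for s < -1.
t=0: f(0,0)=1
t=1: f(1,-1)=1 f(1,1)=1
t=2: f(2,0)=2 f(2,2)=1
t=3: f(3,-1)=2 f(3,1)=3 f(3,3)=1
t=4: f(4,0)=5 f(4,2)=4 f(4,4)=1
t=5: f(5,-1)=5 f(5,1)=9 f(5,3)=5 f(5,5)=1
t=6: f(6,0)=14 f(6,2)=14 f(6,4)=6 f(6,6)=1
t=7: f(7,-1)=14 f(7,1)=28 f(7,3)=20 f(7,5)=7 f(7,7)=1
t=8: f(8,0)=42 f(8,2)=48 f(8,4)=27 f(8,6)=8 f(8,8)=1
t=9: f(9,-1)=42 f(9,1)=90 f(9,3)=75 f(9,5)=35 f(9,7)=9 f(9,9)=1
t=10: f(10,0)=132 f(10,2)=165 f(10,4)=110 f(10,6)=44 f(10,8)=10 f(10,10)=1
t=11: f(11,-1)=132 f(11,1)=297 f(11,3)=275 f(11,5)=154 f(11,7)=54 f(11,9)=11 f(11,11)=1
t=12: f(12,0)=429 f(12,2)=572 f(12,4)=429 f(12,6)=208 f(12,8)=65 f(12,10)=12 f(12,12)=1
t=13: f(13,-1)=429 f(13,1)=1001 f(13,3)=1001 f(13,5)=637 f(13,7)=273 f(13,9)=77 f(13,11)=13 f(13,13)=1
t=14: f(14,0)=1430 f(14,2)=2002 f(14,4)=1638 f(14,6)=910 f(14,8)=350 f(14,10)=90 f(14,12)=14 f(14,14)=1
t=15: f(15,-1)=1430 f(15,1)=3432 f(15,3)=3640 f(15,5)=2548 f(15,7)=1260 f(15,9)=440 f(15,11)=104 f(15,13)=15 f(15,15)=1
t=16: f(16,0)=4862 f(16,2)=7072 f(16,4)=6188 f(16,6)=3808 f(16,8)=1700 f(16,10)=544 f(16,12)=119 f(16,14)=16 f(16,16)=1
t=17: f(17,-1)=4862 f(17,1)=11934 f(17,3)=13260 f(17,5)=9996 f(17,7)=5508 f(17,9)=2244 f(17,11)=663 f(17,13)=135 f(17,15)=17 f(17,17)=1
t=18: f(18,0)=16796 f(18,2)=25194 f(18,4)=23256 f(18,6)=15504 f(18,8)=7752 f(18,10)=2907 f(18,12)=798 f(18,14)=152 f(18,16)=18 f(18,18)=1
t=19: f(19,-1)=16796 f(19,1)=41990 f(19,3)=48450 f(19,5)=38760 f(19,7)=23256 f(19,9)=10659 f(19,11)=3705 f(19,13)=950 f(19,15)=170 f(19,17)=19 f(19,19)=1
t=20: f(20,0)=58786 f(20,2)=90440 f(20,4)=87210 f(20,6)=62016 f(20,8)=33915 f(20,10)=14364 f(20,12)=4655 f(20,14)=1120 f(20,16)=189 f(20,18)=20 f(20,20)=1
t=21: f(21,-1)=58786 f(21,1)=149226 f(21,3)=177650 f(21,5)=149226 f(21,7)=95931 f(21,9)=48279 f(21,11)=19019 f(21,13)=5775 f(21,15)=1309 f(21,17)=209 f(21,19)=21 f(21,21)=1
t=22: f(22,0)=208012 f(22,2)=326876 f(22,4)=326876 f(22,6)=245157 f(22,8)=144210 f(22,10)=67298 f(22,12)=24794 f(22,14)=7084 f(22,16)=1518 f(22,18)=230 f(22,20)=22 f(22,22)=1
Σ_s f(22,s) = 1352078
P = 1352078/4194304 = 676039/2097152

Answer: 676039/2097152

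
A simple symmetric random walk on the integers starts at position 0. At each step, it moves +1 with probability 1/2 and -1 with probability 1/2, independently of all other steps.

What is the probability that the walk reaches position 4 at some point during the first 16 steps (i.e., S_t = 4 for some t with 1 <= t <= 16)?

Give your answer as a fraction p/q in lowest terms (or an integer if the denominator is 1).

Answer: 10889/32768

Derivation:
Count via complement. Let g(t,s) = #length-t paths at position s with S_1..S_t all ≠ 4.
g(t,s) = g(t-1,s-1) + g(t-1,s+1) for s ≠ 4; g(t,4) = 0.
t=0: g(0,0)=1
t=1: g(1,-1)=1 g(1,1)=1
t=2: g(2,-2)=1 g(2,0)=2 g(2,2)=1
t=3: g(3,-3)=1 g(3,-1)=3 g(3,1)=3 g(3,3)=1
t=4: g(4,-4)=1 g(4,-2)=4 g(4,0)=6 g(4,2)=4
t=5: g(5,-5)=1 g(5,-3)=5 g(5,-1)=10 g(5,1)=10 g(5,3)=4
t=6: g(6,-6)=1 g(6,-4)=6 g(6,-2)=15 g(6,0)=20 g(6,2)=14
t=7: g(7,-7)=1 g(7,-5)=7 g(7,-3)=21 g(7,-1)=35 g(7,1)=34 g(7,3)=14
t=8: g(8,-8)=1 g(8,-6)=8 g(8,-4)=28 g(8,-2)=56 g(8,0)=69 g(8,2)=48
t=9: g(9,-9)=1 g(9,-7)=9 g(9,-5)=36 g(9,-3)=84 g(9,-1)=125 g(9,1)=117 g(9,3)=48
t=10: g(10,-10)=1 g(10,-8)=10 g(10,-6)=45 g(10,-4)=120 g(10,-2)=209 g(10,0)=242 g(10,2)=165
t=11: g(11,-11)=1 g(11,-9)=11 g(11,-7)=55 g(11,-5)=165 g(11,-3)=329 g(11,-1)=451 g(11,1)=407 g(11,3)=165
t=12: g(12,-12)=1 g(12,-10)=12 g(12,-8)=66 g(12,-6)=220 g(12,-4)=494 g(12,-2)=780 g(12,0)=858 g(12,2)=572
t=13: g(13,-13)=1 g(13,-11)=13 g(13,-9)=78 g(13,-7)=286 g(13,-5)=714 g(13,-3)=1274 g(13,-1)=1638 g(13,1)=1430 g(13,3)=572
t=14: g(14,-14)=1 g(14,-12)=14 g(14,-10)=91 g(14,-8)=364 g(14,-6)=1000 g(14,-4)=1988 g(14,-2)=2912 g(14,0)=3068 g(14,2)=2002
t=15: g(15,-15)=1 g(15,-13)=15 g(15,-11)=105 g(15,-9)=455 g(15,-7)=1364 g(15,-5)=2988 g(15,-3)=4900 g(15,-1)=5980 g(15,1)=5070 g(15,3)=2002
t=16: g(16,-16)=1 g(16,-14)=16 g(16,-12)=120 g(16,-10)=560 g(16,-8)=1819 g(16,-6)=4352 g(16,-4)=7888 g(16,-2)=10880 g(16,0)=11050 g(16,2)=7072
Paths never hitting 4: Σ_s g(16,s) = 43758
Paths hitting 4: 2^16 - 43758 = 21778
P = 21778/65536 = 10889/32768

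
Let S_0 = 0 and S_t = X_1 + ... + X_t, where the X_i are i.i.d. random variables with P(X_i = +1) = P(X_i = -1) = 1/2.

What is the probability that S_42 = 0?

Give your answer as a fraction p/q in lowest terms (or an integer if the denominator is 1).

To return to 0 after 42 steps: need exactly 21 steps of +1 and 21 of -1.
Favorable paths: C(42,21) = 538257874440
Total paths: 2^42 = 4398046511104
P = 538257874440/4398046511104 = 67282234305/549755813888

Answer: 67282234305/549755813888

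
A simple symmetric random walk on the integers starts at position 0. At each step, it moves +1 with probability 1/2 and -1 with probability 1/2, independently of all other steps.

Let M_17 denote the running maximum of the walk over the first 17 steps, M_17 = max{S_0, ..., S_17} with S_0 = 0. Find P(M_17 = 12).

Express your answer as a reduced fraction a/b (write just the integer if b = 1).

Answer: 17/16384

Derivation:
Let M_17 = max(S_0,...,S_17). Use the reflection principle: for j ≥ 1, #{paths with M_17 ≥ j} = #{S_17 ≥ j} + #{S_17 ≥ j+1}.
By reflection, #{M_17 ≥ 12} = #{S_17 ≥ 12} + #{S_17 ≥ 13} = 154 + 154 = 308.
#{M_17 ≥ 13} = #{S_17 ≥ 13} + #{S_17 ≥ 14} = 154 + 18 = 172.
#{M_17 = 12} = 308 - 172 = 136.
P(M_17 = 12) = 136/131072 = 17/16384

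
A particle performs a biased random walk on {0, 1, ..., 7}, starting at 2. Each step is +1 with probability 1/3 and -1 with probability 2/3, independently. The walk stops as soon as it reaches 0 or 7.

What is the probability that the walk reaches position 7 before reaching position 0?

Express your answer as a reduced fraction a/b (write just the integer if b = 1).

Biased walk: p = 1/3, q = 2/3, r = q/p = 2
Gambler's ruin: P(hit 7 before 0 | start at 2) = (1 - r^a)/(1 - r^N)
r^2 = 4; r^7 = 128
P = (1 - 4) / (1 - 128) = -3 / -127 = 3/127

Answer: 3/127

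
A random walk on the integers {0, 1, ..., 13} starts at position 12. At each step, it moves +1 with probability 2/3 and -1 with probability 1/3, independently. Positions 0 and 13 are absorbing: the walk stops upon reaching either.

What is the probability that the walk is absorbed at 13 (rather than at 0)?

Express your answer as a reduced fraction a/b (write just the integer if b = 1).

Answer: 8190/8191

Derivation:
Biased walk: p = 2/3, q = 1/3, r = q/p = 1/2
Gambler's ruin: P(hit 13 before 0 | start at 12) = (1 - r^a)/(1 - r^N)
r^12 = 1/4096; r^13 = 1/8192
P = (1 - 1/4096) / (1 - 1/8192) = 4095/4096 / 8191/8192 = 8190/8191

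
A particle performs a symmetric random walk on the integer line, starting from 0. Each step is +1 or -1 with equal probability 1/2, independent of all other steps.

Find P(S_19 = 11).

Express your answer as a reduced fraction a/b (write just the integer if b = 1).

To reach position 11 after 19 steps: need 15 steps of +1 and 4 of -1.
Favorable paths: C(19,15) = 3876
Total paths: 2^19 = 524288
P = 3876/524288 = 969/131072

Answer: 969/131072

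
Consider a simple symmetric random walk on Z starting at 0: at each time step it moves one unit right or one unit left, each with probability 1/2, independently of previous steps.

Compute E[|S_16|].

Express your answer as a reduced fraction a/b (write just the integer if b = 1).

Answer: 6435/2048

Derivation:
S_16 takes values m ≡ 0 (mod 2) with |m| ≤ 16; P(S_16=m) = C(16,(16+m)/2)/2^16.
Total paths: 2^16 = 65536
Distribution: P(S=-16)=1/65536, P(S=-14)=16/65536, P(S=-12)=120/65536, P(S=-10)=560/65536, P(S=-8)=1820/65536, P(S=-6)=4368/65536, P(S=-4)=8008/65536, P(S=-2)=11440/65536, P(S=0)=12870/65536, P(S=2)=11440/65536, P(S=4)=8008/65536, P(S=6)=4368/65536, P(S=8)=1820/65536, P(S=10)=560/65536, P(S=12)=120/65536, P(S=14)=16/65536, P(S=16)=1/65536
E[|S_16|] = Σ_m |m|·P(S_16=m) = 205920/65536 = 6435/2048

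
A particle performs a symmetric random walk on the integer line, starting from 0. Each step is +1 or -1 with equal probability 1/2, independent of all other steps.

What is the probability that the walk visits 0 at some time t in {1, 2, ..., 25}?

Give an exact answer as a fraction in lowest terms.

Answer: 3518265/4194304

Derivation:
Count via complement. Let g(t,s) = #length-t paths at position s with S_1..S_t all ≠ 0.
g(t,s) = g(t-1,s-1) + g(t-1,s+1) for s ≠ 0; g(t,0) = 0.
t=0: g(0,0)=1
t=1: g(1,-1)=1 g(1,1)=1
t=2: g(2,-2)=1 g(2,2)=1
t=3: g(3,-3)=1 g(3,-1)=1 g(3,1)=1 g(3,3)=1
t=4: g(4,-4)=1 g(4,-2)=2 g(4,2)=2 g(4,4)=1
t=5: g(5,-5)=1 g(5,-3)=3 g(5,-1)=2 g(5,1)=2 g(5,3)=3 g(5,5)=1
t=6: g(6,-6)=1 g(6,-4)=4 g(6,-2)=5 g(6,2)=5 g(6,4)=4 g(6,6)=1
t=7: g(7,-7)=1 g(7,-5)=5 g(7,-3)=9 g(7,-1)=5 g(7,1)=5 g(7,3)=9 g(7,5)=5 g(7,7)=1
t=8: g(8,-8)=1 g(8,-6)=6 g(8,-4)=14 g(8,-2)=14 g(8,2)=14 g(8,4)=14 g(8,6)=6 g(8,8)=1
t=9: g(9,-9)=1 g(9,-7)=7 g(9,-5)=20 g(9,-3)=28 g(9,-1)=14 g(9,1)=14 g(9,3)=28 g(9,5)=20 g(9,7)=7 g(9,9)=1
t=10: g(10,-10)=1 g(10,-8)=8 g(10,-6)=27 g(10,-4)=48 g(10,-2)=42 g(10,2)=42 g(10,4)=48 g(10,6)=27 g(10,8)=8 g(10,10)=1
t=11: g(11,-11)=1 g(11,-9)=9 g(11,-7)=35 g(11,-5)=75 g(11,-3)=90 g(11,-1)=42 g(11,1)=42 g(11,3)=90 g(11,5)=75 g(11,7)=35 g(11,9)=9 g(11,11)=1
t=12: g(12,-12)=1 g(12,-10)=10 g(12,-8)=44 g(12,-6)=110 g(12,-4)=165 g(12,-2)=132 g(12,2)=132 g(12,4)=165 g(12,6)=110 g(12,8)=44 g(12,10)=10 g(12,12)=1
t=13: g(13,-13)=1 g(13,-11)=11 g(13,-9)=54 g(13,-7)=154 g(13,-5)=275 g(13,-3)=297 g(13,-1)=132 g(13,1)=132 g(13,3)=297 g(13,5)=275 g(13,7)=154 g(13,9)=54 g(13,11)=11 g(13,13)=1
t=14: g(14,-14)=1 g(14,-12)=12 g(14,-10)=65 g(14,-8)=208 g(14,-6)=429 g(14,-4)=572 g(14,-2)=429 g(14,2)=429 g(14,4)=572 g(14,6)=429 g(14,8)=208 g(14,10)=65 g(14,12)=12 g(14,14)=1
t=15: g(15,-15)=1 g(15,-13)=13 g(15,-11)=77 g(15,-9)=273 g(15,-7)=637 g(15,-5)=1001 g(15,-3)=1001 g(15,-1)=429 g(15,1)=429 g(15,3)=1001 g(15,5)=1001 g(15,7)=637 g(15,9)=273 g(15,11)=77 g(15,13)=13 g(15,15)=1
t=16: g(16,-16)=1 g(16,-14)=14 g(16,-12)=90 g(16,-10)=350 g(16,-8)=910 g(16,-6)=1638 g(16,-4)=2002 g(16,-2)=1430 g(16,2)=1430 g(16,4)=2002 g(16,6)=1638 g(16,8)=910 g(16,10)=350 g(16,12)=90 g(16,14)=14 g(16,16)=1
t=17: g(17,-17)=1 g(17,-15)=15 g(17,-13)=104 g(17,-11)=440 g(17,-9)=1260 g(17,-7)=2548 g(17,-5)=3640 g(17,-3)=3432 g(17,-1)=1430 g(17,1)=1430 g(17,3)=3432 g(17,5)=3640 g(17,7)=2548 g(17,9)=1260 g(17,11)=440 g(17,13)=104 g(17,15)=15 g(17,17)=1
t=18: g(18,-18)=1 g(18,-16)=16 g(18,-14)=119 g(18,-12)=544 g(18,-10)=1700 g(18,-8)=3808 g(18,-6)=6188 g(18,-4)=7072 g(18,-2)=4862 g(18,2)=4862 g(18,4)=7072 g(18,6)=6188 g(18,8)=3808 g(18,10)=1700 g(18,12)=544 g(18,14)=119 g(18,16)=16 g(18,18)=1
t=19: g(19,-19)=1 g(19,-17)=17 g(19,-15)=135 g(19,-13)=663 g(19,-11)=2244 g(19,-9)=5508 g(19,-7)=9996 g(19,-5)=13260 g(19,-3)=11934 g(19,-1)=4862 g(19,1)=4862 g(19,3)=11934 g(19,5)=13260 g(19,7)=9996 g(19,9)=5508 g(19,11)=2244 g(19,13)=663 g(19,15)=135 g(19,17)=17 g(19,19)=1
t=20: g(20,-20)=1 g(20,-18)=18 g(20,-16)=152 g(20,-14)=798 g(20,-12)=2907 g(20,-10)=7752 g(20,-8)=15504 g(20,-6)=23256 g(20,-4)=25194 g(20,-2)=16796 g(20,2)=16796 g(20,4)=25194 g(20,6)=23256 g(20,8)=15504 g(20,10)=7752 g(20,12)=2907 g(20,14)=798 g(20,16)=152 g(20,18)=18 g(20,20)=1
t=21: g(21,-21)=1 g(21,-19)=19 g(21,-17)=170 g(21,-15)=950 g(21,-13)=3705 g(21,-11)=10659 g(21,-9)=23256 g(21,-7)=38760 g(21,-5)=48450 g(21,-3)=41990 g(21,-1)=16796 g(21,1)=16796 g(21,3)=41990 g(21,5)=48450 g(21,7)=38760 g(21,9)=23256 g(21,11)=10659 g(21,13)=3705 g(21,15)=950 g(21,17)=170 g(21,19)=19 g(21,21)=1
t=22: g(22,-22)=1 g(22,-20)=20 g(22,-18)=189 g(22,-16)=1120 g(22,-14)=4655 g(22,-12)=14364 g(22,-10)=33915 g(22,-8)=62016 g(22,-6)=87210 g(22,-4)=90440 g(22,-2)=58786 g(22,2)=58786 g(22,4)=90440 g(22,6)=87210 g(22,8)=62016 g(22,10)=33915 g(22,12)=14364 g(22,14)=4655 g(22,16)=1120 g(22,18)=189 g(22,20)=20 g(22,22)=1
t=23: g(23,-23)=1 g(23,-21)=21 g(23,-19)=209 g(23,-17)=1309 g(23,-15)=5775 g(23,-13)=19019 g(23,-11)=48279 g(23,-9)=95931 g(23,-7)=149226 g(23,-5)=177650 g(23,-3)=149226 g(23,-1)=58786 g(23,1)=58786 g(23,3)=149226 g(23,5)=177650 g(23,7)=149226 g(23,9)=95931 g(23,11)=48279 g(23,13)=19019 g(23,15)=5775 g(23,17)=1309 g(23,19)=209 g(23,21)=21 g(23,23)=1
t=24: g(24,-24)=1 g(24,-22)=22 g(24,-20)=230 g(24,-18)=1518 g(24,-16)=7084 g(24,-14)=24794 g(24,-12)=67298 g(24,-10)=144210 g(24,-8)=245157 g(24,-6)=326876 g(24,-4)=326876 g(24,-2)=208012 g(24,2)=208012 g(24,4)=326876 g(24,6)=326876 g(24,8)=245157 g(24,10)=144210 g(24,12)=67298 g(24,14)=24794 g(24,16)=7084 g(24,18)=1518 g(24,20)=230 g(24,22)=22 g(24,24)=1
t=25: g(25,-25)=1 g(25,-23)=23 g(25,-21)=252 g(25,-19)=1748 g(25,-17)=8602 g(25,-15)=31878 g(25,-13)=92092 g(25,-11)=211508 g(25,-9)=389367 g(25,-7)=572033 g(25,-5)=653752 g(25,-3)=534888 g(25,-1)=208012 g(25,1)=208012 g(25,3)=534888 g(25,5)=653752 g(25,7)=572033 g(25,9)=389367 g(25,11)=211508 g(25,13)=92092 g(25,15)=31878 g(25,17)=8602 g(25,19)=1748 g(25,21)=252 g(25,23)=23 g(25,25)=1
Paths never hitting 0: Σ_s g(25,s) = 5408312
Paths hitting 0: 2^25 - 5408312 = 28146120
P = 28146120/33554432 = 3518265/4194304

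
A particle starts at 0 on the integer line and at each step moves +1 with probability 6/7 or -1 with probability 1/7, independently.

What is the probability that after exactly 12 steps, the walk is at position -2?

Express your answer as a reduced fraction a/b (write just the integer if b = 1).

To reach position -2 after 12 steps: need 5 steps of +1 and 7 steps of -1.
Number of such sequences: C(12,5) = 792
Each has probability (6/7)^5 · (1/7)^7 = 7776/13841287201
P = 792 · 7776/13841287201 = 6158592/13841287201

Answer: 6158592/13841287201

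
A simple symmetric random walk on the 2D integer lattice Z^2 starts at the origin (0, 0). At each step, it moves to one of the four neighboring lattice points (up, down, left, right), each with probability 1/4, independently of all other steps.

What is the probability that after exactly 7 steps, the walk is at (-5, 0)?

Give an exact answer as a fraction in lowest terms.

Let h be the number of horizontal steps (so 7-h are vertical). To end at (-5,0) need (h-5)/2 right-steps and ((7-h)+0)/2 up-steps.
Sum over h with 5 ≤ h ≤ 7, h ≡ 1 (mod 2), 7-h ≡ 0 (mod 2):
h=5: C(7,5)·C(5,0)·C(2,1) = 21·1·2 = 42
h=7: C(7,7)·C(7,1)·C(0,0) = 1·7·1 = 7
Total favorable: 49
Total paths: 4^7 = 16384
P = 49/16384 = 49/16384

Answer: 49/16384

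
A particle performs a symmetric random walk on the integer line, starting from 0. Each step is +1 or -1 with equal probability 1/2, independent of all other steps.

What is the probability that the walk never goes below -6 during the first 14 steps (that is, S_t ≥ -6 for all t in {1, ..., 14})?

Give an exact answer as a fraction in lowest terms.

Let f(t,s) = #length-t paths at position s with S_1..S_t all ≥ -6.
f(t,s) = f(t-1,s-1) + f(t-1,s+1) for s ≥ -6; f(t,s) = 0 for s < -6.
t=0: f(0,0)=1
t=1: f(1,-1)=1 f(1,1)=1
t=2: f(2,-2)=1 f(2,0)=2 f(2,2)=1
t=3: f(3,-3)=1 f(3,-1)=3 f(3,1)=3 f(3,3)=1
t=4: f(4,-4)=1 f(4,-2)=4 f(4,0)=6 f(4,2)=4 f(4,4)=1
t=5: f(5,-5)=1 f(5,-3)=5 f(5,-1)=10 f(5,1)=10 f(5,3)=5 f(5,5)=1
t=6: f(6,-6)=1 f(6,-4)=6 f(6,-2)=15 f(6,0)=20 f(6,2)=15 f(6,4)=6 f(6,6)=1
t=7: f(7,-5)=7 f(7,-3)=21 f(7,-1)=35 f(7,1)=35 f(7,3)=21 f(7,5)=7 f(7,7)=1
t=8: f(8,-6)=7 f(8,-4)=28 f(8,-2)=56 f(8,0)=70 f(8,2)=56 f(8,4)=28 f(8,6)=8 f(8,8)=1
t=9: f(9,-5)=35 f(9,-3)=84 f(9,-1)=126 f(9,1)=126 f(9,3)=84 f(9,5)=36 f(9,7)=9 f(9,9)=1
t=10: f(10,-6)=35 f(10,-4)=119 f(10,-2)=210 f(10,0)=252 f(10,2)=210 f(10,4)=120 f(10,6)=45 f(10,8)=10 f(10,10)=1
t=11: f(11,-5)=154 f(11,-3)=329 f(11,-1)=462 f(11,1)=462 f(11,3)=330 f(11,5)=165 f(11,7)=55 f(11,9)=11 f(11,11)=1
t=12: f(12,-6)=154 f(12,-4)=483 f(12,-2)=791 f(12,0)=924 f(12,2)=792 f(12,4)=495 f(12,6)=220 f(12,8)=66 f(12,10)=12 f(12,12)=1
t=13: f(13,-5)=637 f(13,-3)=1274 f(13,-1)=1715 f(13,1)=1716 f(13,3)=1287 f(13,5)=715 f(13,7)=286 f(13,9)=78 f(13,11)=13 f(13,13)=1
t=14: f(14,-6)=637 f(14,-4)=1911 f(14,-2)=2989 f(14,0)=3431 f(14,2)=3003 f(14,4)=2002 f(14,6)=1001 f(14,8)=364 f(14,10)=91 f(14,12)=14 f(14,14)=1
Σ_s f(14,s) = 15444
P = 15444/16384 = 3861/4096

Answer: 3861/4096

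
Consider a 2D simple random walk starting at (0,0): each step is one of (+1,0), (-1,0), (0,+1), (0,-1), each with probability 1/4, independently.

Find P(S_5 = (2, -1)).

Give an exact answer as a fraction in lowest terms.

Let h be the number of horizontal steps (so 5-h are vertical). To end at (2,-1) need (h+2)/2 right-steps and ((5-h)-1)/2 up-steps.
Sum over h with 2 ≤ h ≤ 4, h ≡ 0 (mod 2), 5-h ≡ 1 (mod 2):
h=2: C(5,2)·C(2,2)·C(3,1) = 10·1·3 = 30
h=4: C(5,4)·C(4,3)·C(1,0) = 5·4·1 = 20
Total favorable: 50
Total paths: 4^5 = 1024
P = 50/1024 = 25/512

Answer: 25/512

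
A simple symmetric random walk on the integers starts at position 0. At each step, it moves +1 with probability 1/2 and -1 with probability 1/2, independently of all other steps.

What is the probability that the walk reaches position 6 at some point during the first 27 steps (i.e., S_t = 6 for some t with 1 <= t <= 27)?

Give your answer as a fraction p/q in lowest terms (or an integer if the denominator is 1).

Count via complement. Let g(t,s) = #length-t paths at position s with S_1..S_t all ≠ 6.
g(t,s) = g(t-1,s-1) + g(t-1,s+1) for s ≠ 6; g(t,6) = 0.
t=0: g(0,0)=1
t=1: g(1,-1)=1 g(1,1)=1
t=2: g(2,-2)=1 g(2,0)=2 g(2,2)=1
t=3: g(3,-3)=1 g(3,-1)=3 g(3,1)=3 g(3,3)=1
t=4: g(4,-4)=1 g(4,-2)=4 g(4,0)=6 g(4,2)=4 g(4,4)=1
t=5: g(5,-5)=1 g(5,-3)=5 g(5,-1)=10 g(5,1)=10 g(5,3)=5 g(5,5)=1
t=6: g(6,-6)=1 g(6,-4)=6 g(6,-2)=15 g(6,0)=20 g(6,2)=15 g(6,4)=6
t=7: g(7,-7)=1 g(7,-5)=7 g(7,-3)=21 g(7,-1)=35 g(7,1)=35 g(7,3)=21 g(7,5)=6
t=8: g(8,-8)=1 g(8,-6)=8 g(8,-4)=28 g(8,-2)=56 g(8,0)=70 g(8,2)=56 g(8,4)=27
t=9: g(9,-9)=1 g(9,-7)=9 g(9,-5)=36 g(9,-3)=84 g(9,-1)=126 g(9,1)=126 g(9,3)=83 g(9,5)=27
t=10: g(10,-10)=1 g(10,-8)=10 g(10,-6)=45 g(10,-4)=120 g(10,-2)=210 g(10,0)=252 g(10,2)=209 g(10,4)=110
t=11: g(11,-11)=1 g(11,-9)=11 g(11,-7)=55 g(11,-5)=165 g(11,-3)=330 g(11,-1)=462 g(11,1)=461 g(11,3)=319 g(11,5)=110
t=12: g(12,-12)=1 g(12,-10)=12 g(12,-8)=66 g(12,-6)=220 g(12,-4)=495 g(12,-2)=792 g(12,0)=923 g(12,2)=780 g(12,4)=429
t=13: g(13,-13)=1 g(13,-11)=13 g(13,-9)=78 g(13,-7)=286 g(13,-5)=715 g(13,-3)=1287 g(13,-1)=1715 g(13,1)=1703 g(13,3)=1209 g(13,5)=429
t=14: g(14,-14)=1 g(14,-12)=14 g(14,-10)=91 g(14,-8)=364 g(14,-6)=1001 g(14,-4)=2002 g(14,-2)=3002 g(14,0)=3418 g(14,2)=2912 g(14,4)=1638
t=15: g(15,-15)=1 g(15,-13)=15 g(15,-11)=105 g(15,-9)=455 g(15,-7)=1365 g(15,-5)=3003 g(15,-3)=5004 g(15,-1)=6420 g(15,1)=6330 g(15,3)=4550 g(15,5)=1638
t=16: g(16,-16)=1 g(16,-14)=16 g(16,-12)=120 g(16,-10)=560 g(16,-8)=1820 g(16,-6)=4368 g(16,-4)=8007 g(16,-2)=11424 g(16,0)=12750 g(16,2)=10880 g(16,4)=6188
t=17: g(17,-17)=1 g(17,-15)=17 g(17,-13)=136 g(17,-11)=680 g(17,-9)=2380 g(17,-7)=6188 g(17,-5)=12375 g(17,-3)=19431 g(17,-1)=24174 g(17,1)=23630 g(17,3)=17068 g(17,5)=6188
t=18: g(18,-18)=1 g(18,-16)=18 g(18,-14)=153 g(18,-12)=816 g(18,-10)=3060 g(18,-8)=8568 g(18,-6)=18563 g(18,-4)=31806 g(18,-2)=43605 g(18,0)=47804 g(18,2)=40698 g(18,4)=23256
t=19: g(19,-19)=1 g(19,-17)=19 g(19,-15)=171 g(19,-13)=969 g(19,-11)=3876 g(19,-9)=11628 g(19,-7)=27131 g(19,-5)=50369 g(19,-3)=75411 g(19,-1)=91409 g(19,1)=88502 g(19,3)=63954 g(19,5)=23256
t=20: g(20,-20)=1 g(20,-18)=20 g(20,-16)=190 g(20,-14)=1140 g(20,-12)=4845 g(20,-10)=15504 g(20,-8)=38759 g(20,-6)=77500 g(20,-4)=125780 g(20,-2)=166820 g(20,0)=179911 g(20,2)=152456 g(20,4)=87210
t=21: g(21,-21)=1 g(21,-19)=21 g(21,-17)=210 g(21,-15)=1330 g(21,-13)=5985 g(21,-11)=20349 g(21,-9)=54263 g(21,-7)=116259 g(21,-5)=203280 g(21,-3)=292600 g(21,-1)=346731 g(21,1)=332367 g(21,3)=239666 g(21,5)=87210
t=22: g(22,-22)=1 g(22,-20)=22 g(22,-18)=231 g(22,-16)=1540 g(22,-14)=7315 g(22,-12)=26334 g(22,-10)=74612 g(22,-8)=170522 g(22,-6)=319539 g(22,-4)=495880 g(22,-2)=639331 g(22,0)=679098 g(22,2)=572033 g(22,4)=326876
t=23: g(23,-23)=1 g(23,-21)=23 g(23,-19)=253 g(23,-17)=1771 g(23,-15)=8855 g(23,-13)=33649 g(23,-11)=100946 g(23,-9)=245134 g(23,-7)=490061 g(23,-5)=815419 g(23,-3)=1135211 g(23,-1)=1318429 g(23,1)=1251131 g(23,3)=898909 g(23,5)=326876
t=24: g(24,-24)=1 g(24,-22)=24 g(24,-20)=276 g(24,-18)=2024 g(24,-16)=10626 g(24,-14)=42504 g(24,-12)=134595 g(24,-10)=346080 g(24,-8)=735195 g(24,-6)=1305480 g(24,-4)=1950630 g(24,-2)=2453640 g(24,0)=2569560 g(24,2)=2150040 g(24,4)=1225785
t=25: g(25,-25)=1 g(25,-23)=25 g(25,-21)=300 g(25,-19)=2300 g(25,-17)=12650 g(25,-15)=53130 g(25,-13)=177099 g(25,-11)=480675 g(25,-9)=1081275 g(25,-7)=2040675 g(25,-5)=3256110 g(25,-3)=4404270 g(25,-1)=5023200 g(25,1)=4719600 g(25,3)=3375825 g(25,5)=1225785
t=26: g(26,-26)=1 g(26,-24)=26 g(26,-22)=325 g(26,-20)=2600 g(26,-18)=14950 g(26,-16)=65780 g(26,-14)=230229 g(26,-12)=657774 g(26,-10)=1561950 g(26,-8)=3121950 g(26,-6)=5296785 g(26,-4)=7660380 g(26,-2)=9427470 g(26,0)=9742800 g(26,2)=8095425 g(26,4)=4601610
t=27: g(27,-27)=1 g(27,-25)=27 g(27,-23)=351 g(27,-21)=2925 g(27,-19)=17550 g(27,-17)=80730 g(27,-15)=296009 g(27,-13)=888003 g(27,-11)=2219724 g(27,-9)=4683900 g(27,-7)=8418735 g(27,-5)=12957165 g(27,-3)=17087850 g(27,-1)=19170270 g(27,1)=17838225 g(27,3)=12697035 g(27,5)=4601610
Paths never hitting 6: Σ_s g(27,s) = 100960110
Paths hitting 6: 2^27 - 100960110 = 33257618
P = 33257618/134217728 = 16628809/67108864

Answer: 16628809/67108864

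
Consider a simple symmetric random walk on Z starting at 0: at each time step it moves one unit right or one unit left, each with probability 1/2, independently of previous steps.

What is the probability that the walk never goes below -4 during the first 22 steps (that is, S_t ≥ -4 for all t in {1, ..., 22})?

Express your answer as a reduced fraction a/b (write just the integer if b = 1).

Let f(t,s) = #length-t paths at position s with S_1..S_t all ≥ -4.
f(t,s) = f(t-1,s-1) + f(t-1,s+1) for s ≥ -4; f(t,s) = 0 for s < -4.
t=0: f(0,0)=1
t=1: f(1,-1)=1 f(1,1)=1
t=2: f(2,-2)=1 f(2,0)=2 f(2,2)=1
t=3: f(3,-3)=1 f(3,-1)=3 f(3,1)=3 f(3,3)=1
t=4: f(4,-4)=1 f(4,-2)=4 f(4,0)=6 f(4,2)=4 f(4,4)=1
t=5: f(5,-3)=5 f(5,-1)=10 f(5,1)=10 f(5,3)=5 f(5,5)=1
t=6: f(6,-4)=5 f(6,-2)=15 f(6,0)=20 f(6,2)=15 f(6,4)=6 f(6,6)=1
t=7: f(7,-3)=20 f(7,-1)=35 f(7,1)=35 f(7,3)=21 f(7,5)=7 f(7,7)=1
t=8: f(8,-4)=20 f(8,-2)=55 f(8,0)=70 f(8,2)=56 f(8,4)=28 f(8,6)=8 f(8,8)=1
t=9: f(9,-3)=75 f(9,-1)=125 f(9,1)=126 f(9,3)=84 f(9,5)=36 f(9,7)=9 f(9,9)=1
t=10: f(10,-4)=75 f(10,-2)=200 f(10,0)=251 f(10,2)=210 f(10,4)=120 f(10,6)=45 f(10,8)=10 f(10,10)=1
t=11: f(11,-3)=275 f(11,-1)=451 f(11,1)=461 f(11,3)=330 f(11,5)=165 f(11,7)=55 f(11,9)=11 f(11,11)=1
t=12: f(12,-4)=275 f(12,-2)=726 f(12,0)=912 f(12,2)=791 f(12,4)=495 f(12,6)=220 f(12,8)=66 f(12,10)=12 f(12,12)=1
t=13: f(13,-3)=1001 f(13,-1)=1638 f(13,1)=1703 f(13,3)=1286 f(13,5)=715 f(13,7)=286 f(13,9)=78 f(13,11)=13 f(13,13)=1
t=14: f(14,-4)=1001 f(14,-2)=2639 f(14,0)=3341 f(14,2)=2989 f(14,4)=2001 f(14,6)=1001 f(14,8)=364 f(14,10)=91 f(14,12)=14 f(14,14)=1
t=15: f(15,-3)=3640 f(15,-1)=5980 f(15,1)=6330 f(15,3)=4990 f(15,5)=3002 f(15,7)=1365 f(15,9)=455 f(15,11)=105 f(15,13)=15 f(15,15)=1
t=16: f(16,-4)=3640 f(16,-2)=9620 f(16,0)=12310 f(16,2)=11320 f(16,4)=7992 f(16,6)=4367 f(16,8)=1820 f(16,10)=560 f(16,12)=120 f(16,14)=16 f(16,16)=1
t=17: f(17,-3)=13260 f(17,-1)=21930 f(17,1)=23630 f(17,3)=19312 f(17,5)=12359 f(17,7)=6187 f(17,9)=2380 f(17,11)=680 f(17,13)=136 f(17,15)=17 f(17,17)=1
t=18: f(18,-4)=13260 f(18,-2)=35190 f(18,0)=45560 f(18,2)=42942 f(18,4)=31671 f(18,6)=18546 f(18,8)=8567 f(18,10)=3060 f(18,12)=816 f(18,14)=153 f(18,16)=18 f(18,18)=1
t=19: f(19,-3)=48450 f(19,-1)=80750 f(19,1)=88502 f(19,3)=74613 f(19,5)=50217 f(19,7)=27113 f(19,9)=11627 f(19,11)=3876 f(19,13)=969 f(19,15)=171 f(19,17)=19 f(19,19)=1
t=20: f(20,-4)=48450 f(20,-2)=129200 f(20,0)=169252 f(20,2)=163115 f(20,4)=124830 f(20,6)=77330 f(20,8)=38740 f(20,10)=15503 f(20,12)=4845 f(20,14)=1140 f(20,16)=190 f(20,18)=20 f(20,20)=1
t=21: f(21,-3)=177650 f(21,-1)=298452 f(21,1)=332367 f(21,3)=287945 f(21,5)=202160 f(21,7)=116070 f(21,9)=54243 f(21,11)=20348 f(21,13)=5985 f(21,15)=1330 f(21,17)=210 f(21,19)=21 f(21,21)=1
t=22: f(22,-4)=177650 f(22,-2)=476102 f(22,0)=630819 f(22,2)=620312 f(22,4)=490105 f(22,6)=318230 f(22,8)=170313 f(22,10)=74591 f(22,12)=26333 f(22,14)=7315 f(22,16)=1540 f(22,18)=231 f(22,20)=22 f(22,22)=1
Σ_s f(22,s) = 2993564
P = 2993564/4194304 = 748391/1048576

Answer: 748391/1048576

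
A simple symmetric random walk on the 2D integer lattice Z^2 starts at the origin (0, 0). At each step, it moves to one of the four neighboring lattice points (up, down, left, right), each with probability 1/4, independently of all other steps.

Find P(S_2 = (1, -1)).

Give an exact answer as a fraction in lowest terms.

Answer: 1/8

Derivation:
Let h be the number of horizontal steps (so 2-h are vertical). To end at (1,-1) need (h+1)/2 right-steps and ((2-h)-1)/2 up-steps.
Sum over h with 1 ≤ h ≤ 1, h ≡ 1 (mod 2), 2-h ≡ 1 (mod 2):
h=1: C(2,1)·C(1,1)·C(1,0) = 2·1·1 = 2
Total favorable: 2
Total paths: 4^2 = 16
P = 2/16 = 1/8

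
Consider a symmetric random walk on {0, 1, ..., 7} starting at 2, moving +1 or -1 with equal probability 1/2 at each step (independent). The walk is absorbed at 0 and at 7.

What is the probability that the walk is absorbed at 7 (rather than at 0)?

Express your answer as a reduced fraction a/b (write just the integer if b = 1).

Symmetric walk (p = 1/2): the harmonic-function argument gives P(hit 7 before 0 | start at 2) = a/N.
P = 2/7 = 2/7

Answer: 2/7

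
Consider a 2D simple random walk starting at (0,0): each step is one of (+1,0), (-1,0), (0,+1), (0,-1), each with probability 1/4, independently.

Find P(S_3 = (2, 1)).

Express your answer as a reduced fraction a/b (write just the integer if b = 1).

Answer: 3/64

Derivation:
Let h be the number of horizontal steps (so 3-h are vertical). To end at (2,1) need (h+2)/2 right-steps and ((3-h)+1)/2 up-steps.
Sum over h with 2 ≤ h ≤ 2, h ≡ 0 (mod 2), 3-h ≡ 1 (mod 2):
h=2: C(3,2)·C(2,2)·C(1,1) = 3·1·1 = 3
Total favorable: 3
Total paths: 4^3 = 64
P = 3/64 = 3/64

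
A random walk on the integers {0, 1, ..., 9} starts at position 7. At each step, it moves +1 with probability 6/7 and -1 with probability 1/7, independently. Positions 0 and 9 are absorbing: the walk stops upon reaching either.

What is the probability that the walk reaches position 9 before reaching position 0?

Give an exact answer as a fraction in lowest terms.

Biased walk: p = 6/7, q = 1/7, r = q/p = 1/6
Gambler's ruin: P(hit 9 before 0 | start at 7) = (1 - r^a)/(1 - r^N)
r^7 = 1/279936; r^9 = 1/10077696
P = (1 - 1/279936) / (1 - 1/10077696) = 279935/279936 / 10077695/10077696 = 2015532/2015539

Answer: 2015532/2015539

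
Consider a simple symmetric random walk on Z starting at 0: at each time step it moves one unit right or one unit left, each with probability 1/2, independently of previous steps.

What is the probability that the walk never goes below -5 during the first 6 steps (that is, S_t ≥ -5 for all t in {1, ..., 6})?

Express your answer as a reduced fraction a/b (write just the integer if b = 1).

Answer: 63/64

Derivation:
Let f(t,s) = #length-t paths at position s with S_1..S_t all ≥ -5.
f(t,s) = f(t-1,s-1) + f(t-1,s+1) for s ≥ -5; f(t,s) = 0 for s < -5.
t=0: f(0,0)=1
t=1: f(1,-1)=1 f(1,1)=1
t=2: f(2,-2)=1 f(2,0)=2 f(2,2)=1
t=3: f(3,-3)=1 f(3,-1)=3 f(3,1)=3 f(3,3)=1
t=4: f(4,-4)=1 f(4,-2)=4 f(4,0)=6 f(4,2)=4 f(4,4)=1
t=5: f(5,-5)=1 f(5,-3)=5 f(5,-1)=10 f(5,1)=10 f(5,3)=5 f(5,5)=1
t=6: f(6,-4)=6 f(6,-2)=15 f(6,0)=20 f(6,2)=15 f(6,4)=6 f(6,6)=1
Σ_s f(6,s) = 63
P = 63/64 = 63/64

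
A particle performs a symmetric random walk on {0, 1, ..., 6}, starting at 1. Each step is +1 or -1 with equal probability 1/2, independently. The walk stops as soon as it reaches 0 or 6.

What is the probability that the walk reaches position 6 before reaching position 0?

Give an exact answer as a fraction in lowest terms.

Symmetric walk (p = 1/2): the harmonic-function argument gives P(hit 6 before 0 | start at 1) = a/N.
P = 1/6 = 1/6

Answer: 1/6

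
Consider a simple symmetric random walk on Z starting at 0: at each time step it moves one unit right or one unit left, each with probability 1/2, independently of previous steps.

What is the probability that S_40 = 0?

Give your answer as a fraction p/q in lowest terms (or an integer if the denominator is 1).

Answer: 34461632205/274877906944

Derivation:
To return to 0 after 40 steps: need exactly 20 steps of +1 and 20 of -1.
Favorable paths: C(40,20) = 137846528820
Total paths: 2^40 = 1099511627776
P = 137846528820/1099511627776 = 34461632205/274877906944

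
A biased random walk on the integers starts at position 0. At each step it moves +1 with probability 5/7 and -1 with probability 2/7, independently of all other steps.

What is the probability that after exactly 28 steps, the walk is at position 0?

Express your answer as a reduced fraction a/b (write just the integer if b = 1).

Answer: 4011660000000000000000/459986536544739960976801

Derivation:
To be at 0 after 28 steps: need exactly 14 steps of +1 and 14 of -1.
Number of such sequences: C(28,14) = 40116600
Each has probability (5/7)^14 · (2/7)^14 = 100000000000000/459986536544739960976801
P = 40116600 · 100000000000000/459986536544739960976801 = 4011660000000000000000/459986536544739960976801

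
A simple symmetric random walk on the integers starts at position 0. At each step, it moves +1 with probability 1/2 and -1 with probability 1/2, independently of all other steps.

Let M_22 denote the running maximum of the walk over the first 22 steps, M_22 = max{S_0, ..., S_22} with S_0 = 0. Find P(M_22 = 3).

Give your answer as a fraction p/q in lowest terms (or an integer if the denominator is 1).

Let M_22 = max(S_0,...,S_22). Use the reflection principle: for j ≥ 1, #{paths with M_22 ≥ j} = #{S_22 ≥ j} + #{S_22 ≥ j+1}.
By reflection, #{M_22 ≥ 3} = #{S_22 ≥ 3} + #{S_22 ≥ 4} = 1097790 + 1097790 = 2195580.
#{M_22 ≥ 4} = #{S_22 ≥ 4} + #{S_22 ≥ 5} = 1097790 + 600370 = 1698160.
#{M_22 = 3} = 2195580 - 1698160 = 497420.
P(M_22 = 3) = 497420/4194304 = 124355/1048576

Answer: 124355/1048576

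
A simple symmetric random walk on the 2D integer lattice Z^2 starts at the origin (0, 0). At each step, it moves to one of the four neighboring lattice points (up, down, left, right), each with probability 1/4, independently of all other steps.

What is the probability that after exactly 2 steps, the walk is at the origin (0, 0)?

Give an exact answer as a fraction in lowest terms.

Answer: 1/4

Derivation:
Let h be the number of horizontal steps (so 2-h are vertical). To end at (0,0) need (h+0)/2 right-steps and ((2-h)+0)/2 up-steps.
Sum over h with 0 ≤ h ≤ 2, h ≡ 0 (mod 2), 2-h ≡ 0 (mod 2):
h=0: C(2,0)·C(0,0)·C(2,1) = 1·1·2 = 2
h=2: C(2,2)·C(2,1)·C(0,0) = 1·2·1 = 2
Total favorable: 4
Total paths: 4^2 = 16
P = 4/16 = 1/4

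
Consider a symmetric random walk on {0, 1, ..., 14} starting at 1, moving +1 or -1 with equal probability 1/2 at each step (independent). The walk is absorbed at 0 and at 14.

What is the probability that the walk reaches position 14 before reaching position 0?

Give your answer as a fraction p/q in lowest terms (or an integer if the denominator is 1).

Answer: 1/14

Derivation:
Symmetric walk (p = 1/2): the harmonic-function argument gives P(hit 14 before 0 | start at 1) = a/N.
P = 1/14 = 1/14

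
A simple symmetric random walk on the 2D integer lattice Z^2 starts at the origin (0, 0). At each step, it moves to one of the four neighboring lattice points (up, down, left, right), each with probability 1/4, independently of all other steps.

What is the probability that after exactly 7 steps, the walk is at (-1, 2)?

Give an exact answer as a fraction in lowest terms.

Answer: 735/16384

Derivation:
Let h be the number of horizontal steps (so 7-h are vertical). To end at (-1,2) need (h-1)/2 right-steps and ((7-h)+2)/2 up-steps.
Sum over h with 1 ≤ h ≤ 5, h ≡ 1 (mod 2), 7-h ≡ 0 (mod 2):
h=1: C(7,1)·C(1,0)·C(6,4) = 7·1·15 = 105
h=3: C(7,3)·C(3,1)·C(4,3) = 35·3·4 = 420
h=5: C(7,5)·C(5,2)·C(2,2) = 21·10·1 = 210
Total favorable: 735
Total paths: 4^7 = 16384
P = 735/16384 = 735/16384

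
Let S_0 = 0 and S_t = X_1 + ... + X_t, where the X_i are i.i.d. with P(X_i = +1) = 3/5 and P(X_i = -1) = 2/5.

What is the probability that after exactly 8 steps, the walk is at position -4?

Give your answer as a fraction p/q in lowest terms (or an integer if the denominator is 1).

Answer: 16128/390625

Derivation:
To reach position -4 after 8 steps: need 2 steps of +1 and 6 steps of -1.
Number of such sequences: C(8,2) = 28
Each has probability (3/5)^2 · (2/5)^6 = 576/390625
P = 28 · 576/390625 = 16128/390625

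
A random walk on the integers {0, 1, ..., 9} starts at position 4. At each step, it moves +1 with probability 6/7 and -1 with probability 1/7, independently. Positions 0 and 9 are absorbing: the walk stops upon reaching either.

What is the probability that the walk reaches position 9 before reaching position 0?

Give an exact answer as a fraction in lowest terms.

Answer: 2013984/2015539

Derivation:
Biased walk: p = 6/7, q = 1/7, r = q/p = 1/6
Gambler's ruin: P(hit 9 before 0 | start at 4) = (1 - r^a)/(1 - r^N)
r^4 = 1/1296; r^9 = 1/10077696
P = (1 - 1/1296) / (1 - 1/10077696) = 1295/1296 / 10077695/10077696 = 2013984/2015539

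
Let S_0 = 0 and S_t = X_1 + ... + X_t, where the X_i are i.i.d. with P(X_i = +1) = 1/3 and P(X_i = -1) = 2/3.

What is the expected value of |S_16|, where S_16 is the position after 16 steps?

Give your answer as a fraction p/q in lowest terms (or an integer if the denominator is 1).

S_16 takes values m ≡ 0 (mod 2) with |m| ≤ 16; P(S_16=m) = C(16,(16+m)/2) · (1/3)^((16+m)/2) · (2/3)^((16-m)/2).
Distribution: P(S=-16)=65536/43046721, P(S=-14)=524288/43046721, P(S=-12)=655360/14348907, P(S=-10)=4587520/43046721, P(S=-8)=7454720/43046721, P(S=-6)=2981888/14348907, P(S=-4)=8200192/43046721, P(S=-2)=5857280/43046721, P(S=0)=366080/4782969, P(S=2)=1464320/43046721, P(S=4)=512512/43046721, P(S=6)=46592/14348907, P(S=8)=29120/43046721, P(S=10)=4480/43046721, P(S=12)=160/14348907, P(S=14)=32/43046721, P(S=16)=1/43046721
E[|S_16|] = Σ_m |m|·P(S_16=m) = 80595056/14348907

Answer: 80595056/14348907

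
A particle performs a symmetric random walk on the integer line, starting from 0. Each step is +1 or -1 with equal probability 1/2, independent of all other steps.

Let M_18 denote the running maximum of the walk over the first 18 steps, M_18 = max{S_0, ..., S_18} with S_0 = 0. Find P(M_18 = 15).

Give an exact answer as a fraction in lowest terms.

Answer: 9/131072

Derivation:
Let M_18 = max(S_0,...,S_18). Use the reflection principle: for j ≥ 1, #{paths with M_18 ≥ j} = #{S_18 ≥ j} + #{S_18 ≥ j+1}.
By reflection, #{M_18 ≥ 15} = #{S_18 ≥ 15} + #{S_18 ≥ 16} = 19 + 19 = 38.
#{M_18 ≥ 16} = #{S_18 ≥ 16} + #{S_18 ≥ 17} = 19 + 1 = 20.
#{M_18 = 15} = 38 - 20 = 18.
P(M_18 = 15) = 18/262144 = 9/131072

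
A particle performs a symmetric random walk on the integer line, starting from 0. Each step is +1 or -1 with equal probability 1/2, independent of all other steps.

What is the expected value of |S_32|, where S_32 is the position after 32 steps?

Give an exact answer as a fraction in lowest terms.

Answer: 300540195/67108864

Derivation:
S_32 takes values m ≡ 0 (mod 2) with |m| ≤ 32; P(S_32=m) = C(32,(32+m)/2)/2^32.
Total paths: 2^32 = 4294967296
Distribution: P(S=-32)=1/4294967296, P(S=-30)=32/4294967296, P(S=-28)=496/4294967296, P(S=-26)=4960/4294967296, P(S=-24)=35960/4294967296, P(S=-22)=201376/4294967296, P(S=-20)=906192/4294967296, P(S=-18)=3365856/4294967296, P(S=-16)=10518300/4294967296, P(S=-14)=28048800/4294967296, P(S=-12)=64512240/4294967296, P(S=-10)=129024480/4294967296, P(S=-8)=225792840/4294967296, P(S=-6)=347373600/4294967296, P(S=-4)=471435600/4294967296, P(S=-2)=565722720/4294967296, P(S=0)=601080390/4294967296, P(S=2)=565722720/4294967296, P(S=4)=471435600/4294967296, P(S=6)=347373600/4294967296, P(S=8)=225792840/4294967296, P(S=10)=129024480/4294967296, P(S=12)=64512240/4294967296, P(S=14)=28048800/4294967296, P(S=16)=10518300/4294967296, P(S=18)=3365856/4294967296, P(S=20)=906192/4294967296, P(S=22)=201376/4294967296, P(S=24)=35960/4294967296, P(S=26)=4960/4294967296, P(S=28)=496/4294967296, P(S=30)=32/4294967296, P(S=32)=1/4294967296
E[|S_32|] = Σ_m |m|·P(S_32=m) = 19234572480/4294967296 = 300540195/67108864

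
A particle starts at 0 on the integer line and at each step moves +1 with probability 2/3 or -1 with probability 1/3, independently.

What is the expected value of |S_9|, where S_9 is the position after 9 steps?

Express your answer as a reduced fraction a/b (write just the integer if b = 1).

Answer: 2549/729

Derivation:
S_9 takes values m ≡ 1 (mod 2) with |m| ≤ 9; P(S_9=m) = C(9,(9+m)/2) · (2/3)^((9+m)/2) · (1/3)^((9-m)/2).
Distribution: P(S=-9)=1/19683, P(S=-7)=2/2187, P(S=-5)=16/2187, P(S=-3)=224/6561, P(S=-1)=224/2187, P(S=1)=448/2187, P(S=3)=1792/6561, P(S=5)=512/2187, P(S=7)=256/2187, P(S=9)=512/19683
E[|S_9|] = Σ_m |m|·P(S_9=m) = 2549/729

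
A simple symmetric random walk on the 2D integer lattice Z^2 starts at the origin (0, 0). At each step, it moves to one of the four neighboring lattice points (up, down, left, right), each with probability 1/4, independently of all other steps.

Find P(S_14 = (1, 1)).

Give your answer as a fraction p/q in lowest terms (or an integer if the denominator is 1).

Answer: 1288287/33554432

Derivation:
Let h be the number of horizontal steps (so 14-h are vertical). To end at (1,1) need (h+1)/2 right-steps and ((14-h)+1)/2 up-steps.
Sum over h with 1 ≤ h ≤ 13, h ≡ 1 (mod 2), 14-h ≡ 1 (mod 2):
h=1: C(14,1)·C(1,1)·C(13,7) = 14·1·1716 = 24024
h=3: C(14,3)·C(3,2)·C(11,6) = 364·3·462 = 504504
h=5: C(14,5)·C(5,3)·C(9,5) = 2002·10·126 = 2522520
h=7: C(14,7)·C(7,4)·C(7,4) = 3432·35·35 = 4204200
h=9: C(14,9)·C(9,5)·C(5,3) = 2002·126·10 = 2522520
h=11: C(14,11)·C(11,6)·C(3,2) = 364·462·3 = 504504
h=13: C(14,13)·C(13,7)·C(1,1) = 14·1716·1 = 24024
Total favorable: 10306296
Total paths: 4^14 = 268435456
P = 10306296/268435456 = 1288287/33554432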